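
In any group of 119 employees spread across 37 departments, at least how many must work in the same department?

4

The 119 employees fall into 37 departments.
If each of the 37 departments held at most 3, the total would be at most 37 × 3 = 111 < 119, a contradiction.
So at least one holds ⌈119/37⌉ = 4.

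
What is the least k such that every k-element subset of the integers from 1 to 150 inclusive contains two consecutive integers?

76

Partition {1, …, 150} into 75 pairs: {1,2}, {3,4}, …, {149,150}.
Choosing 75 integers — say the 75 even numbers 2, 4, …, 150 — takes one from each pair and avoids the property.
Choosing 76 forces two into the same pair by pigeonhole, and those are consecutive. So 76.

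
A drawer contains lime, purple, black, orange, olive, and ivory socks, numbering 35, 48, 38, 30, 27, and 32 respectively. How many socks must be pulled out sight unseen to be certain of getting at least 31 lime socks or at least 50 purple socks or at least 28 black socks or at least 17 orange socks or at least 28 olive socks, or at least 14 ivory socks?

The worst case stops just short of every target: 30 lime, all 48 purple, 27 black, 16 orange, 27 olive, 13 ivory — 30 + 48 + 27 + 16 + 27 + 13 = 161 socks.
One more sock must push some color to its target, so 161 + 1 = 162.

162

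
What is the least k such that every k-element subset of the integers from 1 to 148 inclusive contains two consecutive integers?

Partition {1, …, 148} into 74 pairs: {1,2}, {3,4}, …, {147,148}.
Choosing 74 integers — say the 74 even numbers 2, 4, …, 148 — takes one from each pair and avoids the property.
Choosing 75 forces two into the same pair by pigeonhole, and those are consecutive. So 75.

75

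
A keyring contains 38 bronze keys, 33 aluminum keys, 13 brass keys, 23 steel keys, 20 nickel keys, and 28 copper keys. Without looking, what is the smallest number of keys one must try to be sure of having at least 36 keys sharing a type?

153

Treat the 6 types as pigeonholes.
In the worst case we take at most 35 of each type, but all 33 aluminum, all 13 brass, all 23 steel, all 20 nickel, and all 28 copper (fewer than 35), giving 35 + 33 + 13 + 23 + 20 + 28 = 152.
One more key then forces some type to 36, so 152 + 1 = 153.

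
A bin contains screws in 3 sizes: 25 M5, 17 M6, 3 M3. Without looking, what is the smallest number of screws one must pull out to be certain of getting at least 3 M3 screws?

45

The worst case draws every non-M3 screw first: 25 + 17 = 42.
The next 3 draws are then forced to be M3, giving 42 + 3 = 45.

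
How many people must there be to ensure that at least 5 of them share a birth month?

49

There are 12 months of the year acting as pigeonholes.
With 12 × 4 = 48 people we could place exactly 4 in each, with no class reaching 5.
One more forces some class to hold 5, so 48 + 1 = 49.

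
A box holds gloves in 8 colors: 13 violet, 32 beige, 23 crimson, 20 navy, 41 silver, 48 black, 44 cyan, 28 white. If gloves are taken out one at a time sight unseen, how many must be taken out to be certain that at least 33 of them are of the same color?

213

In the worst case we take at most 32 of each color, but all 13 violet, all 23 crimson, all 20 navy, and all 28 white (fewer than 32), giving 13 + 32 + 23 + 20 + 32 + 32 + 32 + 28 = 212.
One more glove then forces some color to 33, so 212 + 1 = 213.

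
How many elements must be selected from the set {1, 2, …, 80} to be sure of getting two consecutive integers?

Partition {1, …, 80} into 40 pairs: {1,2}, {3,4}, …, {79,80}.
Choosing 40 integers — say the 40 even numbers 2, 4, …, 80 — takes one from each pair and avoids the property.
Choosing 41 forces two into the same pair by pigeonhole, and those are consecutive. So 41.

41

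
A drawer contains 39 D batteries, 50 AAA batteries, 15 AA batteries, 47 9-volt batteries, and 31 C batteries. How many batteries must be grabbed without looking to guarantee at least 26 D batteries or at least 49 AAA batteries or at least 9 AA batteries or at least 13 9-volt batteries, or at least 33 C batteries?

Each of the 5 types has its own threshold; avoid all of them simultaneously.
The worst case stops just short of every target: 25 D, 48 AAA, 8 AA, 12 9-volt, all 31 C — 25 + 48 + 8 + 12 + 31 = 124 batteries.
One more battery must push some type to its target, so 124 + 1 = 125.

125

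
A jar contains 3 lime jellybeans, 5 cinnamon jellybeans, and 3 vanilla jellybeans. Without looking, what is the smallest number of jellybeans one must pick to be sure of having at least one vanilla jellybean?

To avoid vanilla jellybeans as long as possible, exhaust the other 2 flavors first.
The worst case draws every non-vanilla jellybean first: 3 + 5 = 8.
The next draw is then forced to be vanilla, giving 8 + 1 = 9.

9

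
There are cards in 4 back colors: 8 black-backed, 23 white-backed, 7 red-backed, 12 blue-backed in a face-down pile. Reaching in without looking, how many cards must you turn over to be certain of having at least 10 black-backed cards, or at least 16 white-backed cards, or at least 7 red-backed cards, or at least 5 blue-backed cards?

The worst case stops just short of every target: all 8 black-backed, 15 white-backed, 6 red-backed, 4 blue-backed — 8 + 15 + 6 + 4 = 33 cards.
One more card must push some back color to its target, so 33 + 1 = 34.

34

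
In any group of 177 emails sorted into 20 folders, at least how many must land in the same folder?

The 177 emails fall into 20 folders.
If each of the 20 folders held at most 8, the total would be at most 20 × 8 = 160 < 177, a contradiction.
So at least one holds ⌈177/20⌉ = 9.

9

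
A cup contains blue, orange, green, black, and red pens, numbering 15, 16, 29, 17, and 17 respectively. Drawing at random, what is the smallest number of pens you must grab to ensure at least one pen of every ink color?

80

The hardest ink color to obtain is blue: we could draw every other pen first — 94 − 15 = 79 pens — without a single blue one.
The next draw must be blue, so 79 + 1 = 80.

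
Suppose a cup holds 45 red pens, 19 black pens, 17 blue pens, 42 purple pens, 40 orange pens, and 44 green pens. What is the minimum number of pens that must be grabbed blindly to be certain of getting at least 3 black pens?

191

The worst case draws every non-black pen first: 45 + 17 + 42 + 40 + 44 = 188.
The next 3 draws are then forced to be black, giving 188 + 3 = 191.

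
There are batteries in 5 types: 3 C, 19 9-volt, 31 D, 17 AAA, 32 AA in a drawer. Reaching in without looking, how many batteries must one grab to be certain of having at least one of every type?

100

The hardest type to obtain is C: we could draw every other battery first — 102 − 3 = 99 batteries — without a single C one.
The next draw must be C, so 99 + 1 = 100.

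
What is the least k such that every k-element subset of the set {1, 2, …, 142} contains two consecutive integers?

72

Partition {1, …, 142} into 71 pairs: {1,2}, {3,4}, …, {141,142}.
Choosing 71 integers — say the 71 even numbers 2, 4, …, 142 — takes one from each pair and avoids the property.
Choosing 72 forces two into the same pair by pigeonhole, and those are consecutive. So 72.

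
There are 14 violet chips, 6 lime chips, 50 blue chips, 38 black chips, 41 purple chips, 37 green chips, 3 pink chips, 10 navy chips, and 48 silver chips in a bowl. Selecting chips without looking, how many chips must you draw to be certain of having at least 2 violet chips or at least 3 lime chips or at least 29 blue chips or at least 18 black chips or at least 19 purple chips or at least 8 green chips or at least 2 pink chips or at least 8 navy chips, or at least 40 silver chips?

121

Each of the 9 colors has its own threshold; avoid all of them simultaneously.
The worst case stops just short of every target: 1 violet, 2 lime, 28 blue, 17 black, 18 purple, 7 green, 1 pink, 7 navy, 39 silver — 1 + 2 + 28 + 17 + 18 + 7 + 1 + 7 + 39 = 120 chips.
One more chip must push some color to its target, so 120 + 1 = 121.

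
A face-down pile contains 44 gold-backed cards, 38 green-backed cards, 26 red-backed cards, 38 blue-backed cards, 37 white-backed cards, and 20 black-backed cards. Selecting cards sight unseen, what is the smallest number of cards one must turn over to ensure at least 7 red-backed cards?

184

The worst case draws every non-red-backed card first: 44 + 38 + 38 + 37 + 20 = 177.
The next 7 draws are then forced to be red-backed, giving 177 + 7 = 184.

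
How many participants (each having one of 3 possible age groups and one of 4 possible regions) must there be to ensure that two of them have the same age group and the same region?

13

There are 3 × 4 = 12 (age group, region) combinations acting as pigeonholes.
With 12 participants we could place one in each, avoiding any repeat.
One more forces some (age group, region) pair to hold 2, so 12 + 1 = 13.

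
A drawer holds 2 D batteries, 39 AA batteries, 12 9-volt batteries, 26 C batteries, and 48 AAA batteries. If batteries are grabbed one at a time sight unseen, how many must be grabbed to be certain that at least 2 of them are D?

127

The worst case draws every non-D battery first: 39 + 12 + 26 + 48 = 125.
The next 2 draws are then forced to be D, giving 125 + 2 = 127.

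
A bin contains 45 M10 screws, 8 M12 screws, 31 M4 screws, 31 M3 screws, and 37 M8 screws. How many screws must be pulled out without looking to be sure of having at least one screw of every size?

145

The hardest size to obtain is M12: we could draw every other screw first — 152 − 8 = 144 screws — without a single M12 one.
The next draw must be M12, so 144 + 1 = 145.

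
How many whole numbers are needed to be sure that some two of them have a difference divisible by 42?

43

Two integers differ by a multiple of 42 exactly when they share a remainder mod 42.
There are 42 residue classes mod 42, so 42 integers can all lie in distinct classes.
One more integer must repeat a residue, giving a difference divisible by 42. So n = 42 + 1 = 43.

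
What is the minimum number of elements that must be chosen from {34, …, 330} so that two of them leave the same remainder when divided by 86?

87

Group the integers by remainder mod 86; there are 86 residue classes, each nonempty in this range.
Choosing one from each class (86 integers) avoids any shared remainder.
One more choice must repeat a class, so two differ by a multiple of 86. Hence 86 + 1 = 87.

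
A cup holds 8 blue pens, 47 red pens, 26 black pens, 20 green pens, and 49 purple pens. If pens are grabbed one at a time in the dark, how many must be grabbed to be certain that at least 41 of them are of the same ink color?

135

In the worst case we take at most 40 of each ink color, but all 8 blue, all 26 black, and all 20 green (fewer than 40), giving 8 + 40 + 26 + 20 + 40 = 134.
One more pen then forces some ink color to 41, so 134 + 1 = 135.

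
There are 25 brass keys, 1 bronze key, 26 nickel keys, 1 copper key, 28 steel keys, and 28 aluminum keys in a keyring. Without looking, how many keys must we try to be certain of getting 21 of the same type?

83

Treat the 6 types as pigeonholes.
In the worst case we take at most 20 of each type, but all 1 bronze and all 1 copper (fewer than 20), giving 20 + 1 + 20 + 1 + 20 + 20 = 82.
One more key then forces some type to 21, so 82 + 1 = 83.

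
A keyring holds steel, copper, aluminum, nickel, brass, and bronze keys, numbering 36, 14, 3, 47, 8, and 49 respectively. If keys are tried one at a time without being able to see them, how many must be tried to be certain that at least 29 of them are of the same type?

In the worst case we take at most 28 of each type, but all 14 copper, all 3 aluminum, and all 8 brass (fewer than 28), giving 28 + 14 + 3 + 28 + 8 + 28 = 109.
One more key then forces some type to 29, so 109 + 1 = 110.

110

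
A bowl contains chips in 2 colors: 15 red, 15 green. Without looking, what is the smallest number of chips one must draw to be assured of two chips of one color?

Treat the 2 colors as pigeonholes.
The worst case takes 1 chip of each color without reaching 2 of any: 2 × 1 = 2.
The next chip must bring some color to 2, so 2 + 1 = 3.

3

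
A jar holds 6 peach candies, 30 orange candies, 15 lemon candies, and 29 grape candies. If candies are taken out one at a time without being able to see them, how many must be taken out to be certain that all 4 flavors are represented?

The hardest flavor to obtain is peach: we could draw every other candy first — 80 − 6 = 74 candies — without a single peach one.
The next draw must be peach, so 74 + 1 = 75.

75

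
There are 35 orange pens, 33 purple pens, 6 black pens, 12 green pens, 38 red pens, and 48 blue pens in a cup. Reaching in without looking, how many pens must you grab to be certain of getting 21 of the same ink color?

Treat the 6 ink colors as pigeonholes.
In the worst case we take at most 20 of each ink color, but all 6 black and all 12 green (fewer than 20), giving 20 + 20 + 6 + 12 + 20 + 20 = 98.
One more pen then forces some ink color to 21, so 98 + 1 = 99.

99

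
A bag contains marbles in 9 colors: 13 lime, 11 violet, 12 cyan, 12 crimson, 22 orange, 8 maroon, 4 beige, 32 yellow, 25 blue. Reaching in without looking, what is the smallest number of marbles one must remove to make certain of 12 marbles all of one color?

In the worst case we take at most 11 of each color, but all 8 maroon and all 4 beige (fewer than 11), giving 11 + 11 + 11 + 11 + 11 + 8 + 4 + 11 + 11 = 89.
One more marble then forces some color to 12, so 89 + 1 = 90.

90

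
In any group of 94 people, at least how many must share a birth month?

If each of the 12 months of the year held at most 7, the total would be at most 12 × 7 = 84 < 94, a contradiction.
So at least one holds ⌈94/12⌉ = 8.

8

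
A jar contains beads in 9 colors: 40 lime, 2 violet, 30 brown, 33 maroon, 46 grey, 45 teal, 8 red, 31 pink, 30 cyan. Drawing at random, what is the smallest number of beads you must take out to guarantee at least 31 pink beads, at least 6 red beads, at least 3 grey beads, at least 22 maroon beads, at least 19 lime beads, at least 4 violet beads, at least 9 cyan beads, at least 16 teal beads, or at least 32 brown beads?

132

The worst case stops just short of every target: 18 lime, all 2 violet, all 30 brown, 21 maroon, 2 grey, 15 teal, 5 red, 30 pink, 8 cyan — 18 + 2 + 30 + 21 + 2 + 15 + 5 + 30 + 8 = 131 beads.
One more bead must push some color to its target, so 131 + 1 = 132.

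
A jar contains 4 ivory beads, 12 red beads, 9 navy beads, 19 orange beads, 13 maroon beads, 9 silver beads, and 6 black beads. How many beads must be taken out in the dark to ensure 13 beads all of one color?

65

In the worst case we take at most 12 of each color, but all 4 ivory, all 9 navy, all 9 silver, and all 6 black (fewer than 12), giving 4 + 12 + 9 + 12 + 12 + 9 + 6 = 64.
One more bead then forces some color to 13, so 64 + 1 = 65.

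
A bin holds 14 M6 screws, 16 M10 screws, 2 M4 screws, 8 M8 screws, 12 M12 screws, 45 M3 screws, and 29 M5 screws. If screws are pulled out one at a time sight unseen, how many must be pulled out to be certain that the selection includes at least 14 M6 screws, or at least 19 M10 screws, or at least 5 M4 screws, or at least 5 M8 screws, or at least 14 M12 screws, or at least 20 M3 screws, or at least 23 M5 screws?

89

Each of the 7 sizes has its own threshold; avoid all of them simultaneously.
The worst case stops just short of every target: 13 M6, all 16 M10, all 2 M4, 4 M8, all 12 M12, 19 M3, 22 M5 — 13 + 16 + 2 + 4 + 12 + 19 + 22 = 88 screws.
One more screw must push some size to its target, so 88 + 1 = 89.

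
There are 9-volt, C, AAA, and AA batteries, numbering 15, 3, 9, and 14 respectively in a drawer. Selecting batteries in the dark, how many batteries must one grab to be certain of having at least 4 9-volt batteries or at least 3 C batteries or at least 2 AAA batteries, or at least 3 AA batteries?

9

The worst case stops just short of every target: 3 9-volt, 2 C, 1 AAA, 2 AA — 3 + 2 + 1 + 2 = 8 batteries.
One more battery must push some type to its target, so 8 + 1 = 9.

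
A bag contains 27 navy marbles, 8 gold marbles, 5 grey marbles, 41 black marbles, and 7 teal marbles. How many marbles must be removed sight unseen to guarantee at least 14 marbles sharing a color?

In the worst case we take at most 13 of each color, but all 8 gold, all 5 grey, and all 7 teal (fewer than 13), giving 13 + 8 + 5 + 13 + 7 = 46.
One more marble then forces some color to 14, so 46 + 1 = 47.

47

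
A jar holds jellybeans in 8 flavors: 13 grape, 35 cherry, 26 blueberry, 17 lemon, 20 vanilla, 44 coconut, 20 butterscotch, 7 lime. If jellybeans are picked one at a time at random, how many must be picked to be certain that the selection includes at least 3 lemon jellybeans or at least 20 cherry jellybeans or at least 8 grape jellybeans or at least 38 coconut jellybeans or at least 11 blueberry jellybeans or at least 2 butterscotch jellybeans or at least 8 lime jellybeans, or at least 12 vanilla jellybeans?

95

The worst case stops just short of every target: 7 grape, 19 cherry, 10 blueberry, 2 lemon, 11 vanilla, 37 coconut, 1 butterscotch, 7 lime — 7 + 19 + 10 + 2 + 11 + 37 + 1 + 7 = 94 jellybeans.
One more jellybean must push some flavor to its target, so 94 + 1 = 95.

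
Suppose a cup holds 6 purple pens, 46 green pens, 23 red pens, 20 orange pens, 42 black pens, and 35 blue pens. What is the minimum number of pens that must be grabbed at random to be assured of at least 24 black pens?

154

The worst case draws every non-black pen first: 6 + 46 + 23 + 20 + 35 = 130.
The next 24 draws are then forced to be black, giving 130 + 24 = 154.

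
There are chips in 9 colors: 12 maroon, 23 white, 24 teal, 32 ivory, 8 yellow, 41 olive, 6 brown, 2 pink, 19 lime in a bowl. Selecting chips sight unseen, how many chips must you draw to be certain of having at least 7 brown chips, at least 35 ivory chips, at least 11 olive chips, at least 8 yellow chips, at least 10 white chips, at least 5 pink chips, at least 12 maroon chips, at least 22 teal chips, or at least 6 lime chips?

104

The worst case stops just short of every target: 11 maroon, 9 white, 21 teal, all 32 ivory, 7 yellow, 10 olive, 6 brown, all 2 pink, 5 lime — 11 + 9 + 21 + 32 + 7 + 10 + 6 + 2 + 5 = 103 chips.
One more chip must push some color to its target, so 103 + 1 = 104.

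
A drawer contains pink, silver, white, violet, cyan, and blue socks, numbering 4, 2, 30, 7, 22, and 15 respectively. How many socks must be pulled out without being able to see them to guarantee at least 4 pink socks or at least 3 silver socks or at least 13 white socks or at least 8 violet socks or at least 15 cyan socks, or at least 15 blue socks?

The worst case stops just short of every target: 3 pink, 2 silver, 12 white, 7 violet, 14 cyan, 14 blue — 3 + 2 + 12 + 7 + 14 + 14 = 52 socks.
One more sock must push some color to its target, so 52 + 1 = 53.

53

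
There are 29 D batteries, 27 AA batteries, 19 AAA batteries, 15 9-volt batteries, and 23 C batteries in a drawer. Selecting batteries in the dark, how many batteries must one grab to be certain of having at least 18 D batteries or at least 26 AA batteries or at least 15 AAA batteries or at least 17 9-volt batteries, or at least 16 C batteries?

87

The worst case stops just short of every target: 17 D, 25 AA, 14 AAA, all 15 9-volt, 15 C — 17 + 25 + 14 + 15 + 15 = 86 batteries.
One more battery must push some type to its target, so 86 + 1 = 87.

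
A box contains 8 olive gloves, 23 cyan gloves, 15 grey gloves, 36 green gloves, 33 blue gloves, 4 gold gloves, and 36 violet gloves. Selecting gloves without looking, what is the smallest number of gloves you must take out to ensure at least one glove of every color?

The hardest color to obtain is gold: we could draw every other glove first — 155 − 4 = 151 gloves — without a single gold one.
The next draw must be gold, so 151 + 1 = 152.

152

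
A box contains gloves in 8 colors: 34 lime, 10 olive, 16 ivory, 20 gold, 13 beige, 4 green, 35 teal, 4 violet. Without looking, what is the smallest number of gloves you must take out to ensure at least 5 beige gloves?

To avoid beige gloves as long as possible, exhaust the other 7 colors first.
The worst case draws every non-beige glove first: 34 + 10 + 16 + 20 + 4 + 35 + 4 = 123.
The next 5 draws are then forced to be beige, giving 123 + 5 = 128.

128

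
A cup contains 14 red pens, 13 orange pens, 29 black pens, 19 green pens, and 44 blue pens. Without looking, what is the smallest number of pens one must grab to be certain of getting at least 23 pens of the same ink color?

91

Treat the 5 ink colors as pigeonholes.
In the worst case we take at most 22 of each ink color, but all 14 red, all 13 orange, and all 19 green (fewer than 22), giving 14 + 13 + 22 + 19 + 22 = 90.
One more pen then forces some ink color to 23, so 90 + 1 = 91.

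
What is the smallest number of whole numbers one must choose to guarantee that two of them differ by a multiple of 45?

Use the pigeonhole principle on residue classes: two integers differ by a multiple of 45 exactly when they share a remainder mod 45.
There are 45 residue classes mod 45, so 45 integers can all lie in distinct classes.
One more integer must repeat a residue, giving a difference divisible by 45. So n = 45 + 1 = 46.

46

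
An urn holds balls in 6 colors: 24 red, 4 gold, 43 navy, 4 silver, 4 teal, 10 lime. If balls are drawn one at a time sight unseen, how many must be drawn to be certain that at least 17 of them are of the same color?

55

In the worst case we take at most 16 of each color, but all 4 gold, all 4 silver, all 4 teal, and all 10 lime (fewer than 16), giving 16 + 4 + 16 + 4 + 4 + 10 = 54.
One more ball then forces some color to 17, so 54 + 1 = 55.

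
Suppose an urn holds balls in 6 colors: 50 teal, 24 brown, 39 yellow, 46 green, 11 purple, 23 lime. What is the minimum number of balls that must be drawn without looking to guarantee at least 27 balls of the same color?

137

In the worst case we take at most 26 of each color, but all 24 brown, all 11 purple, and all 23 lime (fewer than 26), giving 26 + 24 + 26 + 26 + 11 + 23 = 136.
One more ball then forces some color to 27, so 136 + 1 = 137.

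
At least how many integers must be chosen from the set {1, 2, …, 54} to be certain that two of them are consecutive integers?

Partition {1, …, 54} into 27 pairs: {1,2}, {3,4}, …, {53,54}.
Choosing 27 integers — say the 27 even numbers 2, 4, …, 54 — takes one from each pair and avoids the property.
Choosing 28 forces two into the same pair by pigeonhole, and those are consecutive. So 28.

28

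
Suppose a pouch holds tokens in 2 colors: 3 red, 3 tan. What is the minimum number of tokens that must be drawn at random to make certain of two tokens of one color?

Treat the 2 colors as pigeonholes.
The worst case takes 1 token of each color without reaching 2 of any: 2 × 1 = 2.
The next token must bring some color to 2, so 2 + 1 = 3.

3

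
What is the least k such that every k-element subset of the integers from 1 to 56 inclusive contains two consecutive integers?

29

Partition {1, …, 56} into 28 pairs: {1,2}, {3,4}, …, {55,56}.
Choosing 28 integers — say the 28 even numbers 2, 4, …, 56 — takes one from each pair and avoids the property.
Choosing 29 forces two into the same pair by pigeonhole, and those are consecutive. So 29.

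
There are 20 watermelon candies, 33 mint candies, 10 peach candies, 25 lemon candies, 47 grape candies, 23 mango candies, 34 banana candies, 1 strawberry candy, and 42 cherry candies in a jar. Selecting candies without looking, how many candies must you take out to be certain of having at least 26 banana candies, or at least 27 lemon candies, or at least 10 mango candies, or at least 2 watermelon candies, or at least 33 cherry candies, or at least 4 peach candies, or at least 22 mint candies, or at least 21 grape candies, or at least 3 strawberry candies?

Each of the 9 flavors has its own threshold; avoid all of them simultaneously.
The worst case stops just short of every target: 1 watermelon, 21 mint, 3 peach, all 25 lemon, 20 grape, 9 mango, 25 banana, all 1 strawberry, 32 cherry — 1 + 21 + 3 + 25 + 20 + 9 + 25 + 1 + 32 = 137 candies.
One more candy must push some flavor to its target, so 137 + 1 = 138.

138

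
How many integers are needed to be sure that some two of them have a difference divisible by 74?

Two integers differ by a multiple of 74 exactly when they share a remainder mod 74.
There are 74 residue classes mod 74, so 74 integers can all lie in distinct classes.
One more integer must repeat a residue, giving a difference divisible by 74. So n = 74 + 1 = 75.

75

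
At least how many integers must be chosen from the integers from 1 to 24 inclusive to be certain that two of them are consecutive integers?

13

Partition {1, …, 24} into 12 pairs: {1,2}, {3,4}, …, {23,24}.
Choosing 12 integers — say the 12 even numbers 2, 4, …, 24 — takes one from each pair and avoids the property.
Choosing 13 forces two into the same pair by pigeonhole, and those are consecutive. So 13.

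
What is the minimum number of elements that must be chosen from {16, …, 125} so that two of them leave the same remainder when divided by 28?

29

Group the integers by remainder mod 28; there are 28 residue classes, each nonempty in this range.
Choosing one from each class (28 integers) avoids any shared remainder.
One more choice must repeat a class, so two differ by a multiple of 28. Hence 28 + 1 = 29.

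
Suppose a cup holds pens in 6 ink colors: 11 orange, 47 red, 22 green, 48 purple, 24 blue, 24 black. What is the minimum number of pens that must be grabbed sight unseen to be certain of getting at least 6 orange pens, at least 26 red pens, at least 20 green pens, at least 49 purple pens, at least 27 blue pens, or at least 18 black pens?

139

The worst case stops just short of every target: 5 orange, 25 red, 19 green, 48 purple, all 24 blue, 17 black — 5 + 25 + 19 + 48 + 24 + 17 = 138 pens.
One more pen must push some ink color to its target, so 138 + 1 = 139.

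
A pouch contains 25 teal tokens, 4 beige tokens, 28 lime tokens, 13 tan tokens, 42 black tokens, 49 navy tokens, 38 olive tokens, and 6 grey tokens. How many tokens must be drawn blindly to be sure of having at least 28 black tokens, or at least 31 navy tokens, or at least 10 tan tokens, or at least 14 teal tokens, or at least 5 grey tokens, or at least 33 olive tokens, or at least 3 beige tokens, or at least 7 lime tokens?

124

Each of the 8 colors has its own threshold; avoid all of them simultaneously.
The worst case stops just short of every target: 13 teal, 2 beige, 6 lime, 9 tan, 27 black, 30 navy, 32 olive, 4 grey — 13 + 2 + 6 + 9 + 27 + 30 + 32 + 4 = 123 tokens.
One more token must push some color to its target, so 123 + 1 = 124.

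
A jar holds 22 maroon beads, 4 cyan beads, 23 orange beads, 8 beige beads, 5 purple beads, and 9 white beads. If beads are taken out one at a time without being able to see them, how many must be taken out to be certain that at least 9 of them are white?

The worst case draws every non-white bead first: 22 + 4 + 23 + 8 + 5 = 62.
The next 9 draws are then forced to be white, giving 62 + 9 = 71.

71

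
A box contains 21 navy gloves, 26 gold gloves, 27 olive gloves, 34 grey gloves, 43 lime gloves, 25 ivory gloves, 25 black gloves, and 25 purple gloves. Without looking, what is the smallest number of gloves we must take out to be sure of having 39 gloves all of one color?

222

In the worst case we take at most 38 of each color, but all 21 navy, all 26 gold, all 27 olive, all 34 grey, all 25 ivory, all 25 black, and all 25 purple (fewer than 38), giving 21 + 26 + 27 + 34 + 38 + 25 + 25 + 25 = 221.
One more glove then forces some color to 39, so 221 + 1 = 222.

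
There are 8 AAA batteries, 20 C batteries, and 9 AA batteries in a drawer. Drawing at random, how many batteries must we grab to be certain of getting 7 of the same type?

19

The worst case takes 6 batteries of each type without reaching 7 of any: 3 × 6 = 18.
The next battery must bring some type to 7, so 18 + 1 = 19.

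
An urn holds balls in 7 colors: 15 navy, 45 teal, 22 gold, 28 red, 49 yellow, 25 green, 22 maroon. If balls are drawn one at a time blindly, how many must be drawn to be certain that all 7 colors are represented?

The hardest color to obtain is navy: we could draw every other ball first — 206 − 15 = 191 balls — without a single navy one.
The next draw must be navy, so 191 + 1 = 192.

192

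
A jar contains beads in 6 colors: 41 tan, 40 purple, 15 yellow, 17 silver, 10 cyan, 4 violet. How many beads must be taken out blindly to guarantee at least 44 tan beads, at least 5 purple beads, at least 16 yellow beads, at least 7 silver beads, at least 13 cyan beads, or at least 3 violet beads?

79

The worst case stops just short of every target: all 41 tan, 4 purple, 15 yellow, 6 silver, all 10 cyan, 2 violet — 41 + 4 + 15 + 6 + 10 + 2 = 78 beads.
One more bead must push some color to its target, so 78 + 1 = 79.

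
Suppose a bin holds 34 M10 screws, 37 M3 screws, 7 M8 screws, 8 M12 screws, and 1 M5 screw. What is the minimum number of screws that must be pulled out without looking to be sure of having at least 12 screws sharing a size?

In the worst case we take at most 11 of each size, but all 7 M8, all 8 M12, and all 1 M5 (fewer than 11), giving 11 + 11 + 7 + 8 + 1 = 38.
One more screw then forces some size to 12, so 38 + 1 = 39.

39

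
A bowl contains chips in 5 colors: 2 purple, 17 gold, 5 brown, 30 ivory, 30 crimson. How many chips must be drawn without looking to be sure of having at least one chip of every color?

The hardest color to obtain is purple: we could draw every other chip first — 84 − 2 = 82 chips — without a single purple one.
The next draw must be purple, so 82 + 1 = 83.

83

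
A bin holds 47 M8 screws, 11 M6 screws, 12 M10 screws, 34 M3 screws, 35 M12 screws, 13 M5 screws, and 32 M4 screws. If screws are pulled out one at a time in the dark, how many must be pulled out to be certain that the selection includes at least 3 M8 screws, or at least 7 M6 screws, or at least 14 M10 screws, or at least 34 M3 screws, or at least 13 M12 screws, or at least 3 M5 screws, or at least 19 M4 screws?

86

The worst case stops just short of every target: 2 M8, 6 M6, all 12 M10, 33 M3, 12 M12, 2 M5, 18 M4 — 2 + 6 + 12 + 33 + 12 + 2 + 18 = 85 screws.
One more screw must push some size to its target, so 85 + 1 = 86.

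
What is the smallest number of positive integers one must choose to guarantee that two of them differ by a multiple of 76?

77

Two integers differ by a multiple of 76 exactly when they share a remainder mod 76.
There are 76 residue classes mod 76, so 76 integers can all lie in distinct classes.
One more integer must repeat a residue, giving a difference divisible by 76. So n = 76 + 1 = 77.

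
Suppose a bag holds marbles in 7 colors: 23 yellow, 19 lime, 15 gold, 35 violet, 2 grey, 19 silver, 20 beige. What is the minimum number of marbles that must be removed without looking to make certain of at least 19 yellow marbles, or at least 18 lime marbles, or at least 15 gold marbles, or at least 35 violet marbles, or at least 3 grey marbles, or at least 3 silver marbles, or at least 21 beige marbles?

The worst case stops just short of every target: 18 yellow, 17 lime, 14 gold, 34 violet, 2 grey, 2 silver, 20 beige — 18 + 17 + 14 + 34 + 2 + 2 + 20 = 107 marbles.
One more marble must push some color to its target, so 107 + 1 = 108.

108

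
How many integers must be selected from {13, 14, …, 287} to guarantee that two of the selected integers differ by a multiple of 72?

Group the integers by remainder mod 72; there are 72 residue classes, each nonempty in this range.
Choosing one from each class (72 integers) avoids any shared remainder.
One more choice must repeat a class, so two differ by a multiple of 72. Hence 72 + 1 = 73.

73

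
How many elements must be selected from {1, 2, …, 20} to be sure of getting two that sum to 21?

Partition {1, …, 20} into 10 pairs: {1,20}, {2,19}, …, {10,11}.
Choosing 10 integers — say the integers 1 through 10 — takes one from each pair and avoids the property.
Choosing 11 forces two into the same pair by pigeonhole, and those sum to 21. So 11.

11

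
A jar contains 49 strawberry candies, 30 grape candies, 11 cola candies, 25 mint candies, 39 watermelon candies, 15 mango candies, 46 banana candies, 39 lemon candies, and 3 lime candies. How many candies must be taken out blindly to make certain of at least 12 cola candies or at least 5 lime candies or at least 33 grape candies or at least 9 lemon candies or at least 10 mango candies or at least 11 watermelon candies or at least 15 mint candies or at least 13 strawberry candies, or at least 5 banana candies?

Each of the 9 flavors has its own threshold; avoid all of them simultaneously.
The worst case stops just short of every target: 12 strawberry, all 30 grape, 11 cola, 14 mint, 10 watermelon, 9 mango, 4 banana, 8 lemon, all 3 lime — 12 + 30 + 11 + 14 + 10 + 9 + 4 + 8 + 3 = 101 candies.
One more candy must push some flavor to its target, so 101 + 1 = 102.

102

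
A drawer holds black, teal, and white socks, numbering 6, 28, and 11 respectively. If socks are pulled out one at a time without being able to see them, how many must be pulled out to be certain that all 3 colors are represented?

40

The hardest color to obtain is black: we could draw every other sock first — 45 − 6 = 39 socks — without a single black one.
The next draw must be black, so 39 + 1 = 40.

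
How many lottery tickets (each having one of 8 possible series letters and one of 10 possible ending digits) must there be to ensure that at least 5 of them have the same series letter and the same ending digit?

There are 8 × 10 = 80 (series letter, ending digit) combinations acting as pigeonholes.
With 80 × 4 = 320 lottery tickets we could place exactly 4 in each, with no (series letter, ending digit) pair reaching 5.
One more forces some (series letter, ending digit) pair to hold 5, so 320 + 1 = 321.

321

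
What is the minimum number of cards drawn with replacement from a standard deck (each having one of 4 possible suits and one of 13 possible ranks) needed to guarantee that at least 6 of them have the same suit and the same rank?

261

There are 4 × 13 = 52 (suit, rank) combinations acting as pigeonholes.
With 52 × 5 = 260 cards drawn with replacement from a standard deck we could place exactly 5 in each, with no (suit, rank) pair reaching 6.
One more forces some (suit, rank) pair to hold 6, so 260 + 1 = 261.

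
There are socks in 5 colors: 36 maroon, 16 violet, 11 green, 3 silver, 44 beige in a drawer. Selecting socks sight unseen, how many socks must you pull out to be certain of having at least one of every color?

The hardest color to obtain is silver: we could draw every other sock first — 110 − 3 = 107 socks — without a single silver one.
The next draw must be silver, so 107 + 1 = 108.

108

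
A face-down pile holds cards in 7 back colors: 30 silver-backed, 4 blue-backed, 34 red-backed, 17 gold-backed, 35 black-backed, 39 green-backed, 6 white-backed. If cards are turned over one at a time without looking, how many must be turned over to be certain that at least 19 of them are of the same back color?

100

Treat the 7 back colors as pigeonholes.
In the worst case we take at most 18 of each back color, but all 4 blue-backed, all 17 gold-backed, and all 6 white-backed (fewer than 18), giving 18 + 4 + 18 + 17 + 18 + 18 + 6 = 99.
One more card then forces some back color to 19, so 99 + 1 = 100.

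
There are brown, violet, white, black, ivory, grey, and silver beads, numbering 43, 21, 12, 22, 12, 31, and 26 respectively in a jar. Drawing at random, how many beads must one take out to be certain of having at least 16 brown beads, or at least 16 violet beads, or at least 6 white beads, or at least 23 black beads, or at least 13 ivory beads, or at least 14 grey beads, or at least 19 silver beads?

The worst case stops just short of every target: 15 brown, 15 violet, 5 white, 22 black, 12 ivory, 13 grey, 18 silver — 15 + 15 + 5 + 22 + 12 + 13 + 18 = 100 beads.
One more bead must push some color to its target, so 100 + 1 = 101.

101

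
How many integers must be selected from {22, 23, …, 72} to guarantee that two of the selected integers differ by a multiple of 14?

Group the integers by remainder mod 14; there are 14 residue classes, each nonempty in this range.
Choosing one from each class (14 integers) avoids any shared remainder.
One more choice must repeat a class, so two differ by a multiple of 14. Hence 14 + 1 = 15.

15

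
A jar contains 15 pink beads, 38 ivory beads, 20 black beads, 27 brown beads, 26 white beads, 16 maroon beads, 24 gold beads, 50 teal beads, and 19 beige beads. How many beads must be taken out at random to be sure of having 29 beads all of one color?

In the worst case we take at most 28 of each color, but all 15 pink, all 20 black, all 27 brown, all 26 white, all 16 maroon, all 24 gold, and all 19 beige (fewer than 28), giving 15 + 28 + 20 + 27 + 26 + 16 + 24 + 28 + 19 = 203.
One more bead then forces some color to 29, so 203 + 1 = 204.

204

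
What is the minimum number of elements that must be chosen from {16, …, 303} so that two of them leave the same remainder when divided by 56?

Group the integers by remainder mod 56; there are 56 residue classes, each nonempty in this range.
Choosing one from each class (56 integers) avoids any shared remainder.
One more choice must repeat a class, so two differ by a multiple of 56. Hence 56 + 1 = 57.

57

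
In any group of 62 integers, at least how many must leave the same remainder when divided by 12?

6

If each of the 12 residue classes modulo 12 held at most 5, the total would be at most 12 × 5 = 60 < 62, a contradiction.
So at least one holds ⌈62/12⌉ = 6.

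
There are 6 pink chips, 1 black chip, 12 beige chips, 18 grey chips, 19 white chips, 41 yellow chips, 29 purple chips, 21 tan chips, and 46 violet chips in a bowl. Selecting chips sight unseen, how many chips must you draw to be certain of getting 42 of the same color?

Treat the 9 colors as pigeonholes.
In the worst case we take at most 41 of each color, but all 6 pink, all 1 black, all 12 beige, all 18 grey, all 19 white, all 29 purple, and all 21 tan (fewer than 41), giving 6 + 1 + 12 + 18 + 19 + 41 + 29 + 21 + 41 = 188.
One more chip then forces some color to 42, so 188 + 1 = 189.

189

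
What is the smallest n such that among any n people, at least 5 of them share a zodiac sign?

There are 12 zodiac signs acting as pigeonholes.
With 12 × 4 = 48 people we could place exactly 4 in each, with no class reaching 5.
One more forces some class to hold 5, so 48 + 1 = 49.

49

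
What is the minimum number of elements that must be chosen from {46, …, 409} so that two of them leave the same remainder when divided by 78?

Group the integers by remainder mod 78; there are 78 residue classes, each nonempty in this range.
Choosing one from each class (78 integers) avoids any shared remainder.
One more choice must repeat a class, so two differ by a multiple of 78. Hence 78 + 1 = 79.

79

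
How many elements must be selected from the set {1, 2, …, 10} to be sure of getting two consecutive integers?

6

Partition {1, …, 10} into 5 pairs: {1,2}, {3,4}, …, {9,10}.
Choosing 5 integers — say the 5 even numbers 2, 4, …, 10 — takes one from each pair and avoids the property.
Choosing 6 forces two into the same pair by pigeonhole, and those are consecutive. So 6.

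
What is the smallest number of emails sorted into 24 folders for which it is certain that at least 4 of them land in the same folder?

There are 24 folders acting as pigeonholes.
With 24 × 3 = 72 emails we could place exactly 3 in each, with no class reaching 4.
One more forces some class to hold 4, so 72 + 1 = 73.

73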